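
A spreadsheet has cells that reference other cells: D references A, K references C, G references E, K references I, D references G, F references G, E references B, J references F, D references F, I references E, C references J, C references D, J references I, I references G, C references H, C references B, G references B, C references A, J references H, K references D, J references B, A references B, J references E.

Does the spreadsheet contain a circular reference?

DFS with white/gray/black marking, starting from F:
F gray
  G gray
    B gray
    B black
    E gray
      E→B: B black — skip
    E black
  G black
F black
A gray
  A→B: B black — skip
A black
C gray
  D gray
    D→A: A black — skip
    D→G: G black — skip
    D→F: F black — skip
  D black
  H gray
  H black
  J gray
    J→H: H black — skip
    J→B: B black — skip
    J→E: E black — skip
    J→F: F black — skip
    I gray
      I→E: E black — skip
      I→G: G black — skip
    I black
  J black
  C→B: B black — skip
  C→A: A black — skip
C black
K gray
  K→D: D black — skip
  K→C: C black — skip
  K→I: I black — skip
K black
Every edge goes to a white or black vertex — no back edge, so the graph is acyclic.

No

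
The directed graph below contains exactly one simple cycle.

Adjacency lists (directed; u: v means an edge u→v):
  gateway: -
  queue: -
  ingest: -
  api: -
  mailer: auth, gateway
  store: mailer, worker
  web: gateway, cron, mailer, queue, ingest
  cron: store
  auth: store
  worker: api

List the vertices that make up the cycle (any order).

auth, store, mailer

DFS with gray/black marking from mailer:
mailer gray
  auth gray
    store gray
      store→mailer: mailer is gray → back edge
Back edge closes the cycle mailer → auth → store → mailer; its vertices are {auth, store, mailer}.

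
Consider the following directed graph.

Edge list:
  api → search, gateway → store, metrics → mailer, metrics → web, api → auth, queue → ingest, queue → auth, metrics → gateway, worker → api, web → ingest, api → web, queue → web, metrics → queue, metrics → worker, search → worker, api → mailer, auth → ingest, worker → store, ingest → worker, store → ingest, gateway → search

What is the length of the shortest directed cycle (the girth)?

For each vertex v, BFS finds the shortest path from v back to v.
The shortest such closed walk is worker → api → search → worker, length 3.

3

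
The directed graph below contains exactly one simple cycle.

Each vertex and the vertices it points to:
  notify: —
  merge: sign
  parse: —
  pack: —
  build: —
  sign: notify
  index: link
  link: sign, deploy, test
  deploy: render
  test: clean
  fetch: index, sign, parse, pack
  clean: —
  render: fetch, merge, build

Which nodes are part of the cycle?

link, fetch, index, deploy, render

DFS with gray/black marking from link:
link gray
  sign gray
    notify gray
    notify black
  sign black
  deploy gray
    render gray
      fetch gray
        index gray
          index→link: link is gray → back edge
Back edge closes the cycle link → deploy → render → fetch → index → link; its vertices are {link, fetch, index, deploy, render}.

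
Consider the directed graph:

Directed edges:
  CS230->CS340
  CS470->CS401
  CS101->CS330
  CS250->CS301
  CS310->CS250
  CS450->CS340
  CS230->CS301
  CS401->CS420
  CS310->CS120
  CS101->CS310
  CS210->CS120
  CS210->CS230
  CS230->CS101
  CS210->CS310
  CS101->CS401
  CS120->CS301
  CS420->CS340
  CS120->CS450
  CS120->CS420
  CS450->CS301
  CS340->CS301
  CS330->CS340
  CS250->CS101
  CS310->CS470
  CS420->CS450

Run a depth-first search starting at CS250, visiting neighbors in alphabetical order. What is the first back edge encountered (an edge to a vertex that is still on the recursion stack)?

DFS from CS250 (visiting neighbors in alphabetical order); mark gray on enter, black on exit:
CS250 gray
  CS101 gray
    CS310 gray
      CS120 gray
        CS301 gray
        CS301 black
        CS420 gray
          CS340 gray
            CS340→CS301: CS301 black — skip
          CS340 black
          CS450 gray
            CS450→CS301: CS301 black — skip
            CS450→CS340: CS340 black — skip
          CS450 black
        CS420 black
        CS120→CS450: CS450 black — skip
      CS120 black
      CS310→CS250: CS250 is gray → back edge
First back edge: CS310 → CS250.

CS310->CS250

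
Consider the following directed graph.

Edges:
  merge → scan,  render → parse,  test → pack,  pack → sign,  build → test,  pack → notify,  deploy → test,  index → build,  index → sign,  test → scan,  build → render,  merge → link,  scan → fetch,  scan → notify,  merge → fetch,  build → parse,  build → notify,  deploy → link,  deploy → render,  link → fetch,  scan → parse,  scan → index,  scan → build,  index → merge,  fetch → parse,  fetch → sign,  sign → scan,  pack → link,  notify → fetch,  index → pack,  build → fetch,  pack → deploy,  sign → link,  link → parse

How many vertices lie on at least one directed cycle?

11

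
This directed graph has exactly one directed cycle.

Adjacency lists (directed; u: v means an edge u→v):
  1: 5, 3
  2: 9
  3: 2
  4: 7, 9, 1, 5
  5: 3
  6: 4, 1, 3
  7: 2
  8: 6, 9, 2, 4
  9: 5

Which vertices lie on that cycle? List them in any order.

DFS with gray/black marking from 9:
9 gray
  5 gray
    3 gray
      2 gray
        2→9: 9 is gray → back edge
Back edge closes the cycle 9 → 5 → 3 → 2 → 9; its vertices are {2, 3, 5, 9}.

2, 3, 5, 9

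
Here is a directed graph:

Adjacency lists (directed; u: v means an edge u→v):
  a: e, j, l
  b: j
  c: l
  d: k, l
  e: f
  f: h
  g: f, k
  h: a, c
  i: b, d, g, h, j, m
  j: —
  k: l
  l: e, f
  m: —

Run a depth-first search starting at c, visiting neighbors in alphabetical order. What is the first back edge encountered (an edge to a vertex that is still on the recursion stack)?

DFS from c (visiting neighbors in alphabetical order); mark gray on enter, black on exit:
c gray
  l gray
    e gray
      f gray
        h gray
          a gray
            a→e: e is gray → back edge
First back edge: a → e.

a->e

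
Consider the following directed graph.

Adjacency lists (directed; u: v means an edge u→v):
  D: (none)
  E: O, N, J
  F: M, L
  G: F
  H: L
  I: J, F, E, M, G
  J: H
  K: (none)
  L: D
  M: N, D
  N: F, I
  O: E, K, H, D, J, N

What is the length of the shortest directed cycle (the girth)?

2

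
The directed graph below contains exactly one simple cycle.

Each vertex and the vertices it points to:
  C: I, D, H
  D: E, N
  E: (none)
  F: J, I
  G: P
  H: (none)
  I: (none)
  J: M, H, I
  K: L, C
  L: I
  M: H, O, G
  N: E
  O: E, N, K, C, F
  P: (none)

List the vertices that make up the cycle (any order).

F, J, M, O

DFS with gray/black marking from M:
M gray
  H gray
  H black
  O gray
    E gray
    E black
    N gray
      N→E: E black — skip
    N black
    K gray
      L gray
        I gray
        I black
      L black
      C gray
        C→I: I black — skip
        D gray
          D→E: E black — skip
          D→N: N black — skip
        D black
        C→H: H black — skip
      C black
    K black
    O→C: C black — skip
    F gray
      J gray
        J→M: M is gray → back edge
Back edge closes the cycle M → O → F → J → M; its vertices are {F, J, M, O}.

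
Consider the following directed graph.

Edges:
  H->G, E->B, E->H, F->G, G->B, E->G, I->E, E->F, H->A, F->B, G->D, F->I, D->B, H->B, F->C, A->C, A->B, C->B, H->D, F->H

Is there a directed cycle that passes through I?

Yes

I is on a cycle iff I can reach itself via ≥1 edge.
I → E → F → I — yes.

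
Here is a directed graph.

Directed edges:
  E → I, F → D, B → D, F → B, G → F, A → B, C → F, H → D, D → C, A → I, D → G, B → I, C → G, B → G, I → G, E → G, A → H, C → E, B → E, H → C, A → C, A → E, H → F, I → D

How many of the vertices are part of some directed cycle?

7

A vertex is on a directed cycle iff it belongs to a strongly connected component of size ≥ 2 (or has a self-loop).
The vertices on cycles are {B, C, D, E, F, G, I} — 7 in total.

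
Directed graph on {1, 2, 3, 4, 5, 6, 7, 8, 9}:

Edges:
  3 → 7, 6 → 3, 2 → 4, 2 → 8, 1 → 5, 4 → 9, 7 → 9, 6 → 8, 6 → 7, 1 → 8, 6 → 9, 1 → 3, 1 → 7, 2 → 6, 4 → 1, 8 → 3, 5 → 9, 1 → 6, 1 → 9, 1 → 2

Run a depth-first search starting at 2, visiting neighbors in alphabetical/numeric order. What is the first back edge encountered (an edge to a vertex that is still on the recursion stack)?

1→2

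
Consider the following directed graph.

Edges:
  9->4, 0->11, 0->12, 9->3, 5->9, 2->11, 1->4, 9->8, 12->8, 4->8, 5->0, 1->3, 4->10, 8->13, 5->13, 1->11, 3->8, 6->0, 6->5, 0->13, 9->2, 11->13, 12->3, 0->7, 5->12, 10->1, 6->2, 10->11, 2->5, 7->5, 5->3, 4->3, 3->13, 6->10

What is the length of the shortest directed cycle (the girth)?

3

For each vertex v, BFS finds the shortest path from v back to v.
The shortest such closed walk is 10 → 1 → 4 → 10, length 3.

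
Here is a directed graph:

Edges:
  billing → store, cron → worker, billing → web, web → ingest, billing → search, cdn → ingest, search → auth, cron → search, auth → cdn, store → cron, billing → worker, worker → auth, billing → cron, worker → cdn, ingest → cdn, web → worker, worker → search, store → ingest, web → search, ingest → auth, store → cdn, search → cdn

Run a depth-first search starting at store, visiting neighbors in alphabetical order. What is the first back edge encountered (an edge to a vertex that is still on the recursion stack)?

DFS from store (visiting neighbors in alphabetical order); mark gray on enter, black on exit:
store gray
  cdn gray
    ingest gray
      auth gray
        auth→cdn: cdn is gray → back edge
First back edge: auth → cdn.

auth->cdn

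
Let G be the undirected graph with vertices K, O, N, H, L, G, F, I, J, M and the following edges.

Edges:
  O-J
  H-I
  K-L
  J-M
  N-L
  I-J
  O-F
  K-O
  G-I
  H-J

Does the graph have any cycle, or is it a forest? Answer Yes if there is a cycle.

Yes

DFS, tracking each vertex's parent; an edge to a visited non-parent vertex closes a cycle.
Start from G:
visit G (parent –)
  visit I (parent G)
    I–G: parent, skip
    visit J (parent I)
      visit H (parent J)
        H–I: I visited and ≠ parent → cycle
Cycle: I – J – H – I.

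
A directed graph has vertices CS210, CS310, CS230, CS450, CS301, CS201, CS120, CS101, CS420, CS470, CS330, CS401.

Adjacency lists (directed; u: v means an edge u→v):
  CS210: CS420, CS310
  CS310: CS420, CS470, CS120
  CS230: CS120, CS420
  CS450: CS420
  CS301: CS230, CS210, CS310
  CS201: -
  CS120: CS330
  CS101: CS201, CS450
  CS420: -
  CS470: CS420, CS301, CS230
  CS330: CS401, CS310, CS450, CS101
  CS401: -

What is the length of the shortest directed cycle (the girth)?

For each vertex v, BFS finds the shortest path from v back to v.
The shortest such closed walk is CS330 → CS310 → CS120 → CS330, length 3.

3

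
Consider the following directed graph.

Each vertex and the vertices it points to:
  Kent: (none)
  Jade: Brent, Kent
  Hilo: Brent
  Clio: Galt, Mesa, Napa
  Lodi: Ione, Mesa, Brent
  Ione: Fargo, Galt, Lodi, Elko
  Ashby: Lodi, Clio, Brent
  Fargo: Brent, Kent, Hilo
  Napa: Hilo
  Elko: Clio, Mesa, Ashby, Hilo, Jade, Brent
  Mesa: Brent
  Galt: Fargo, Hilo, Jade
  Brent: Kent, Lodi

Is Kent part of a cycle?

No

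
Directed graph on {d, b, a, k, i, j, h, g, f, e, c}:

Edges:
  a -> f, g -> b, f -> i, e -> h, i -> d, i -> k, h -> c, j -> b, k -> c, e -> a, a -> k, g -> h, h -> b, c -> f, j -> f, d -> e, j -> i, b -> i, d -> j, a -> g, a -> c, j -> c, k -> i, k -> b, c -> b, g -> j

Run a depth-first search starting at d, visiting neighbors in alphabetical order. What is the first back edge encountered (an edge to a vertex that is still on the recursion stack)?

DFS from d (visiting neighbors in alphabetical order); mark gray on enter, black on exit:
d gray
  e gray
    a gray
      c gray
        b gray
          i gray
            i→d: d is gray → back edge
First back edge: i → d.

i->d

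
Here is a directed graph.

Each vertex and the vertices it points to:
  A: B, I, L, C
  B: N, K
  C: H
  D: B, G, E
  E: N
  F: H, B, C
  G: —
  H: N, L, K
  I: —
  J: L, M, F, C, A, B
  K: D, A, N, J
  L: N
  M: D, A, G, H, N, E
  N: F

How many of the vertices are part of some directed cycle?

A vertex is on a directed cycle iff it belongs to a strongly connected component of size ≥ 2 (or has a self-loop).
The vertices on cycles are {A, B, C, D, E, F, H, J, K, L, M, N} — 12 in total.

12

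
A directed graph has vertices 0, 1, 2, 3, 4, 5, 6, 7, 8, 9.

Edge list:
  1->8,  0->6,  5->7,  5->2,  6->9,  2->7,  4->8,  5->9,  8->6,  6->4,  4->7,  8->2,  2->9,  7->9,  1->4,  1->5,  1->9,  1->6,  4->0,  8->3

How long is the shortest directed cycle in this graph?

3

For each vertex v, BFS finds the shortest path from v back to v.
The shortest such closed walk is 8 → 6 → 4 → 8, length 3.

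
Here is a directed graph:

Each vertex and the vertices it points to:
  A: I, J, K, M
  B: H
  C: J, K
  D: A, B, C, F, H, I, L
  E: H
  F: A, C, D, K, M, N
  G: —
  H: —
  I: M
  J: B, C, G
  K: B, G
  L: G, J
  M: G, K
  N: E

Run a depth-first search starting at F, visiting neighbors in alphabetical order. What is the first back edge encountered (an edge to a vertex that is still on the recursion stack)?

C->J

DFS from F (visiting neighbors in alphabetical order); mark gray on enter, black on exit:
F gray
  A gray
    I gray
      M gray
        G gray
        G black
        K gray
          B gray
            H gray
            H black
          B black
          K→G: G black — skip
        K black
      M black
    I black
    J gray
      J→B: B black — skip
      C gray
        C→J: J is gray → back edge
First back edge: C → J.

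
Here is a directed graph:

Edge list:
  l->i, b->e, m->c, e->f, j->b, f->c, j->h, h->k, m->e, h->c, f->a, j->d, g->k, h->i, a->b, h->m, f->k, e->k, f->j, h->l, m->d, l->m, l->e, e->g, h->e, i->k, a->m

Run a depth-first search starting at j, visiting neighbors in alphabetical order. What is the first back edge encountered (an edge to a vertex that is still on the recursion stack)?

a→b

DFS from j (visiting neighbors in alphabetical order); mark gray on enter, black on exit:
j gray
  b gray
    e gray
      f gray
        a gray
          a→b: b is gray → back edge
First back edge: a → b.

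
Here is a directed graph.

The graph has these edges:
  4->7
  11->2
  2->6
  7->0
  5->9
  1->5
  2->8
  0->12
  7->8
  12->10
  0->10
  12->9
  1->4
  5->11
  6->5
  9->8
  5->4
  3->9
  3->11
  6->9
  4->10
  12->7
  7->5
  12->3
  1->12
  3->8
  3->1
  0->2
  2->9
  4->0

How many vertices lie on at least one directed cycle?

10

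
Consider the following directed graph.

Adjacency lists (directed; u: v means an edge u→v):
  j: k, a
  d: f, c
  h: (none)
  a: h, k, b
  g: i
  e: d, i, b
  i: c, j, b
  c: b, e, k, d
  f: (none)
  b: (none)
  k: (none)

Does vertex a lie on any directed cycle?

No

a lies on a cycle iff there is a path from a back to itself.
Exploring from a, it never reaches itself; equivalently, its strongly connected component is a singleton.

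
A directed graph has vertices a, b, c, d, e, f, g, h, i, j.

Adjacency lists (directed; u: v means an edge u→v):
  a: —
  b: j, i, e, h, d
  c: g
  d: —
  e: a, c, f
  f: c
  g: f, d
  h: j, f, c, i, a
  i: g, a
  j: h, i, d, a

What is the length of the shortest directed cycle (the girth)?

2

For each vertex v, BFS finds the shortest path from v back to v.
The shortest such closed walk is h → j → h, length 2.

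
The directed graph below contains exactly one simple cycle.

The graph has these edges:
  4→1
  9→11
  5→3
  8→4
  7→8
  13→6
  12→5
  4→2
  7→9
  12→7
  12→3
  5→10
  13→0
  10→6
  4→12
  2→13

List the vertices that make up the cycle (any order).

DFS with gray/black marking from 7:
7 gray
  8 gray
    4 gray
      2 gray
        13 gray
          0 gray
          0 black
          6 gray
          6 black
        13 black
      2 black
      12 gray
        5 gray
          3 gray
          3 black
          10 gray
            10→6: 6 black — skip
          10 black
        5 black
        12→7: 7 is gray → back edge
Back edge closes the cycle 7 → 8 → 4 → 12 → 7; its vertices are {4, 7, 8, 12}.

4, 7, 8, 12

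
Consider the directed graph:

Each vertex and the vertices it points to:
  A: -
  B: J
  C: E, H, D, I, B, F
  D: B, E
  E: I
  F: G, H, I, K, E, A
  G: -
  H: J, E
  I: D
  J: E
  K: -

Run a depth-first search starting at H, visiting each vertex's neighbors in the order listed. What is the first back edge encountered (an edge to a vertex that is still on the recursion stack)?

DFS from H (visiting each vertex's neighbors in the order listed); mark gray on enter, black on exit:
H gray
  J gray
    E gray
      I gray
        D gray
          B gray
            B→J: J is gray → back edge
First back edge: B → J.

B→J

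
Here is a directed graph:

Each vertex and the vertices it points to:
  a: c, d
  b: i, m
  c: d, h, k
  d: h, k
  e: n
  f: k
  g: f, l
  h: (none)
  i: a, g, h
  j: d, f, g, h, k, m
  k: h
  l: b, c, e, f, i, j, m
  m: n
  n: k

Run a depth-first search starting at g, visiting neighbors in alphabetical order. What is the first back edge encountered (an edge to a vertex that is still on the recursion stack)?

i→g

DFS from g (visiting neighbors in alphabetical order); mark gray on enter, black on exit:
g gray
  f gray
    k gray
      h gray
      h black
    k black
  f black
  l gray
    b gray
      i gray
        a gray
          c gray
            d gray
              d→h: h black — skip
              d→k: k black — skip
            d black
            c→h: h black — skip
            c→k: k black — skip
          c black
          a→d: d black — skip
        a black
        i→g: g is gray → back edge
First back edge: i → g.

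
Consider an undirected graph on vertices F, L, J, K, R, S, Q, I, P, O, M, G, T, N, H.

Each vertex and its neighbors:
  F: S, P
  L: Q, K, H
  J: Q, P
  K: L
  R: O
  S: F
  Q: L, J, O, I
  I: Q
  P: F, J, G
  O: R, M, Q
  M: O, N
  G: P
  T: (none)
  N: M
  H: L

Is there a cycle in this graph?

DFS, tracking each vertex's parent; an edge to a visited non-parent vertex closes a cycle.
Start from P:
visit P (parent –)
  visit F (parent P)
    visit S (parent F)
      S–F: parent, skip
    F–P: parent, skip
  visit J (parent P)
    visit Q (parent J)
      visit L (parent Q)
        L–Q: parent, skip
        visit K (parent L)
          K–L: parent, skip
        visit H (parent L)
          H–L: parent, skip
      Q–J: parent, skip
      visit O (parent Q)
        visit R (parent O)
          R–O: parent, skip
        visit M (parent O)
          M–O: parent, skip
          visit N (parent M)
            N–M: parent, skip
        O–Q: parent, skip
      visit I (parent Q)
        I–Q: parent, skip
    J–P: parent, skip
  visit G (parent P)
    G–P: parent, skip
visit T (parent –)
No non-parent visited neighbor found — the graph is a forest.

No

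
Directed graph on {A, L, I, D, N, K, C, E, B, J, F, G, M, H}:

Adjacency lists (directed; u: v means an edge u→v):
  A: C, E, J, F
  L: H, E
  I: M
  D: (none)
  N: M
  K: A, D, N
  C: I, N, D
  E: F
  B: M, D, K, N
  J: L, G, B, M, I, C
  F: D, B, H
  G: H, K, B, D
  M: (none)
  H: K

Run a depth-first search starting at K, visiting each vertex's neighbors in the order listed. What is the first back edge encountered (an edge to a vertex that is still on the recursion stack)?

B→K

DFS from K (visiting each vertex's neighbors in the order listed); mark gray on enter, black on exit:
K gray
  A gray
    C gray
      I gray
        M gray
        M black
      I black
      N gray
        N→M: M black — skip
      N black
      D gray
      D black
    C black
    E gray
      F gray
        F→D: D black — skip
        B gray
          B→M: M black — skip
          B→D: D black — skip
          B→K: K is gray → back edge
First back edge: B → K.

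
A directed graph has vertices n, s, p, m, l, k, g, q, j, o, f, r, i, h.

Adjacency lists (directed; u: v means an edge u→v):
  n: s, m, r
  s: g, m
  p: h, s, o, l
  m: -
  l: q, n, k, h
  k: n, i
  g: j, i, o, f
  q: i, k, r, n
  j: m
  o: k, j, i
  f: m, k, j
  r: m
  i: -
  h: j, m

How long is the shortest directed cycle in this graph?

For each vertex v, BFS finds the shortest path from v back to v.
The shortest such closed walk is s → g → f → k → n → s, length 5.

5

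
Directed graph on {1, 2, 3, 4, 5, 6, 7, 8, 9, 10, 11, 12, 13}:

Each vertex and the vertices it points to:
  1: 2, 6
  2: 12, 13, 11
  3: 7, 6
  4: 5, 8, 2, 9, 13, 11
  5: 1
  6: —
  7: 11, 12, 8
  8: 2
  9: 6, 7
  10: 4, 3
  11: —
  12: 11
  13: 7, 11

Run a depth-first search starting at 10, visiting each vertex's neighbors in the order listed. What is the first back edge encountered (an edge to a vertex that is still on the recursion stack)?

DFS from 10 (visiting each vertex's neighbors in the order listed); mark gray on enter, black on exit:
10 gray
  4 gray
    5 gray
      1 gray
        2 gray
          12 gray
            11 gray
            11 black
          12 black
          13 gray
            7 gray
              7→11: 11 black — skip
              7→12: 12 black — skip
              8 gray
                8→2: 2 is gray → back edge
First back edge: 8 → 2.

8→2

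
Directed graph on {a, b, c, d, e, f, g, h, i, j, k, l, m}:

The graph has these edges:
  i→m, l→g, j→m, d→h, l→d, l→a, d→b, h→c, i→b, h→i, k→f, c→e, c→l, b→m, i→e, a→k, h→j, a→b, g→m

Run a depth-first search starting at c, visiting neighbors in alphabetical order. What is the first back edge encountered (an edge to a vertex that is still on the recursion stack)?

h->c

DFS from c (visiting neighbors in alphabetical order); mark gray on enter, black on exit:
c gray
  e gray
  e black
  l gray
    a gray
      b gray
        m gray
        m black
      b black
      k gray
        f gray
        f black
      k black
    a black
    d gray
      d→b: b black — skip
      h gray
        h→c: c is gray → back edge
First back edge: h → c.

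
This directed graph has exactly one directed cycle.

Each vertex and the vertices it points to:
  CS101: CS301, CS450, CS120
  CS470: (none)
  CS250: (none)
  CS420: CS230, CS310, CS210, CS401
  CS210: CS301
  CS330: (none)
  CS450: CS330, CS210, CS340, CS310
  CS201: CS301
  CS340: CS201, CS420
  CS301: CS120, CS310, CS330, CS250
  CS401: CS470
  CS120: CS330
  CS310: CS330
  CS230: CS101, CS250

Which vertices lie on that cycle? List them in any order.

CS101, CS230, CS340, CS420, CS450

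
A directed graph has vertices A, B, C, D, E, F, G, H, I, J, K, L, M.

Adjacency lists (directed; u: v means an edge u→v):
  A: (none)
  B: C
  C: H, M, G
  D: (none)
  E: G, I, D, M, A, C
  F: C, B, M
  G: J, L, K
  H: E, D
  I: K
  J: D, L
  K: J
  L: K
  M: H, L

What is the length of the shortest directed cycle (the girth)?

3

For each vertex v, BFS finds the shortest path from v back to v.
The shortest such closed walk is M → H → E → M, length 3.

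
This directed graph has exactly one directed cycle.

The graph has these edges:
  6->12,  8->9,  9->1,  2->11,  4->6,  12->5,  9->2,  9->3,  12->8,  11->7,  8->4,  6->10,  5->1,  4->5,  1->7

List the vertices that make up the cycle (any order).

4, 6, 8, 12

DFS with gray/black marking from 8:
8 gray
  9 gray
    1 gray
      7 gray
      7 black
    1 black
    3 gray
    3 black
    2 gray
      11 gray
        11→7: 7 black — skip
      11 black
    2 black
  9 black
  4 gray
    5 gray
      5→1: 1 black — skip
    5 black
    6 gray
      12 gray
        12→5: 5 black — skip
        12→8: 8 is gray → back edge
Back edge closes the cycle 8 → 4 → 6 → 12 → 8; its vertices are {4, 6, 8, 12}.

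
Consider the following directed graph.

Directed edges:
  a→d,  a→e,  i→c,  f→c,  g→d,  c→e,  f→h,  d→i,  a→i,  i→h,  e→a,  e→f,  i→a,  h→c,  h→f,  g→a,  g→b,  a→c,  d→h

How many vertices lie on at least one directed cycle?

A vertex is on a directed cycle iff it belongs to a strongly connected component of size ≥ 2 (or has a self-loop).
The vertices on cycles are {a, c, d, e, f, h, i} — 7 in total.

7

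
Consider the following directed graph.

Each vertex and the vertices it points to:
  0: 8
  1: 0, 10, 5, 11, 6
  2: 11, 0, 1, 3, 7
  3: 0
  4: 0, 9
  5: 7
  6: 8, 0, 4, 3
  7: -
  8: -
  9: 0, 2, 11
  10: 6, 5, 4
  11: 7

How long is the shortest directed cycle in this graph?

5

For each vertex v, BFS finds the shortest path from v back to v.
The shortest such closed walk is 1 → 6 → 4 → 9 → 2 → 1, length 5.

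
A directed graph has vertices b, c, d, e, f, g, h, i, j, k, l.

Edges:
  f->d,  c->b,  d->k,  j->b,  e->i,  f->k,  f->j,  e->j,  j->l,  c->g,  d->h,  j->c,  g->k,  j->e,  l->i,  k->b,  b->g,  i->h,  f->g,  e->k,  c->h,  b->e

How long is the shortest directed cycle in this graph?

2

For each vertex v, BFS finds the shortest path from v back to v.
The shortest such closed walk is j → e → j, length 2.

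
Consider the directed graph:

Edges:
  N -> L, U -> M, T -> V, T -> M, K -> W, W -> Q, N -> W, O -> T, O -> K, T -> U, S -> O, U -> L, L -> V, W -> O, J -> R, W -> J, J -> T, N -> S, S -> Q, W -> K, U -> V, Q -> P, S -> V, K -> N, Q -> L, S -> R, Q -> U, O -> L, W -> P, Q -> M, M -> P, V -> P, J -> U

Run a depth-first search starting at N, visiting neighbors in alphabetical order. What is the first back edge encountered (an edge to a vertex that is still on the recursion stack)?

K→N

DFS from N (visiting neighbors in alphabetical order); mark gray on enter, black on exit:
N gray
  L gray
    V gray
      P gray
      P black
    V black
  L black
  S gray
    O gray
      K gray
        K→N: N is gray → back edge
First back edge: K → N.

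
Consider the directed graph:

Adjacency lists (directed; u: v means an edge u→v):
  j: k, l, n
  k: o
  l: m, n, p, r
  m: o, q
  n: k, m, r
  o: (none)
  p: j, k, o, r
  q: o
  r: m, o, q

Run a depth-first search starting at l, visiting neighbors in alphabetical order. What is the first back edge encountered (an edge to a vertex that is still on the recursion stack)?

DFS from l (visiting neighbors in alphabetical order); mark gray on enter, black on exit:
l gray
  m gray
    o gray
    o black
    q gray
      q→o: o black — skip
    q black
  m black
  n gray
    k gray
      k→o: o black — skip
    k black
    n→m: m black — skip
    r gray
      r→m: m black — skip
      r→o: o black — skip
      r→q: q black — skip
    r black
  n black
  p gray
    j gray
      j→k: k black — skip
      j→l: l is gray → back edge
First back edge: j → l.

j→l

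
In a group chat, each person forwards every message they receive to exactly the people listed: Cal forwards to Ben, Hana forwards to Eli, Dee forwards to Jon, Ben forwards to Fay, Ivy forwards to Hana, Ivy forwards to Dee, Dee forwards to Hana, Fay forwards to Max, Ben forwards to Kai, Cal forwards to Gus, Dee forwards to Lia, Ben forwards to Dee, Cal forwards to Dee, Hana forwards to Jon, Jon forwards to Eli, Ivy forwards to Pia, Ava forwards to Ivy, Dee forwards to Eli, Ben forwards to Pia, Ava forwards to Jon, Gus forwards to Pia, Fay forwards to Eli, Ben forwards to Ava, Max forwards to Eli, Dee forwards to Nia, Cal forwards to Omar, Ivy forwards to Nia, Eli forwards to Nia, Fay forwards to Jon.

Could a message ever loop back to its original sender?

DFS with white/gray/black marking, starting from Ben:
Ben gray
  Fay gray
    Max gray
      Eli gray
        Nia gray
        Nia black
      Eli black
    Max black
    Jon gray
      Jon→Eli: Eli black — skip
    Jon black
    Fay→Eli: Eli black — skip
  Fay black
  Kai gray
  Kai black
  Ava gray
    Ava→Jon: Jon black — skip
    Ivy gray
      Pia gray
      Pia black
      Dee gray
        Hana gray
          Hana→Jon: Jon black — skip
          Hana→Eli: Eli black — skip
        Hana black
        Dee→Jon: Jon black — skip
        Dee→Eli: Eli black — skip
        Lia gray
        Lia black
        Dee→Nia: Nia black — skip
      Dee black
      Ivy→Nia: Nia black — skip
      Ivy→Hana: Hana black — skip
    Ivy black
  Ava black
  Ben→Pia: Pia black — skip
  Ben→Dee: Dee black — skip
Ben black
Cal gray
  Omar gray
  Omar black
  Cal→Dee: Dee black — skip
  Cal→Ben: Ben black — skip
  Gus gray
    Gus→Pia: Pia black — skip
  Gus black
Cal black
Every edge goes to a white or black vertex — no back edge, so the graph is acyclic.

No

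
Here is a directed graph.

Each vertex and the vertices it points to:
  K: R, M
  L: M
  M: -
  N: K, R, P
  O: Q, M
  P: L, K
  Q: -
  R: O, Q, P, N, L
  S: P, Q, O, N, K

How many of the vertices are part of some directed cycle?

4

A vertex is on a directed cycle iff it belongs to a strongly connected component of size ≥ 2 (or has a self-loop).
The vertices on cycles are {K, N, P, R} — 4 in total.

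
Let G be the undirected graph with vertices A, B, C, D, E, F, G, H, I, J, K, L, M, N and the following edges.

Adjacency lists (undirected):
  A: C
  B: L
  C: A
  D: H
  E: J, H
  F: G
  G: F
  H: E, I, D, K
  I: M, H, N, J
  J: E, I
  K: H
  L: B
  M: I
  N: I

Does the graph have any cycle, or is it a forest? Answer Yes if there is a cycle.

Yes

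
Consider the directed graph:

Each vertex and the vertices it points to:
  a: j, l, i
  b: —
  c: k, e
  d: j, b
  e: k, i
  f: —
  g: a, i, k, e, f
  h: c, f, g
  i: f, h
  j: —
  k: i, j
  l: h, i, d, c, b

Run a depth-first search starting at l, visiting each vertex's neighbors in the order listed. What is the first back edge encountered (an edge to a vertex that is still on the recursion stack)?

DFS from l (visiting each vertex's neighbors in the order listed); mark gray on enter, black on exit:
l gray
  h gray
    c gray
      k gray
        i gray
          f gray
          f black
          i→h: h is gray → back edge
First back edge: i → h.

i→h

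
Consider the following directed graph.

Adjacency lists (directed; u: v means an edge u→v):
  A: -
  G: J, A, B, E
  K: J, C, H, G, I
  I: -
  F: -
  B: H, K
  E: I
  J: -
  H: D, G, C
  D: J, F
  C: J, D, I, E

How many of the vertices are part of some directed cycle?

4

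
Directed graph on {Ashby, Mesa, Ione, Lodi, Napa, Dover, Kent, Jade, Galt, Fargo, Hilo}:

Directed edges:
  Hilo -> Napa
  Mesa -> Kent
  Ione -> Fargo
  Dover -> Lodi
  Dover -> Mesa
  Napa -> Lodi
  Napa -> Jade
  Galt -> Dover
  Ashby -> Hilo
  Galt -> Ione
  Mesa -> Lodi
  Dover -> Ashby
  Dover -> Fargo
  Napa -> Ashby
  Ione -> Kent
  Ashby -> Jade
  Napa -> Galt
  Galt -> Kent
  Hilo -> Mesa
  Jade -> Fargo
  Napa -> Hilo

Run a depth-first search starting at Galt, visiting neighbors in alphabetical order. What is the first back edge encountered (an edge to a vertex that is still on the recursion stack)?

Napa→Ashby

DFS from Galt (visiting neighbors in alphabetical order); mark gray on enter, black on exit:
Galt gray
  Dover gray
    Ashby gray
      Hilo gray
        Mesa gray
          Kent gray
          Kent black
          Lodi gray
          Lodi black
        Mesa black
        Napa gray
          Napa→Ashby: Ashby is gray → back edge
First back edge: Napa → Ashby.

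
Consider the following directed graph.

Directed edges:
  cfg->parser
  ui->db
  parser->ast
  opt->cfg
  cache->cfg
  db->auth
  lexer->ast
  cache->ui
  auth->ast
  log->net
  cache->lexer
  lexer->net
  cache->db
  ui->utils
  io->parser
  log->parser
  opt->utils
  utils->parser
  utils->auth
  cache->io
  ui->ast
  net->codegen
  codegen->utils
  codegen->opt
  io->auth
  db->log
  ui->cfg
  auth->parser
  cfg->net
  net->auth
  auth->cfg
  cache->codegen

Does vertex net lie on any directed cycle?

Yes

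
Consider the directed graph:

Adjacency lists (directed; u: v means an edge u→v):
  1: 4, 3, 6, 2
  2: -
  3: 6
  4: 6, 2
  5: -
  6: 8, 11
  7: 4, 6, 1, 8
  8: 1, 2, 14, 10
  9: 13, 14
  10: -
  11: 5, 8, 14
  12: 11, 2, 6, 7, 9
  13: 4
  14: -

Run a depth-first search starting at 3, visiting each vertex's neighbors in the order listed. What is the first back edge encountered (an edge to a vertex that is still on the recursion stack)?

4→6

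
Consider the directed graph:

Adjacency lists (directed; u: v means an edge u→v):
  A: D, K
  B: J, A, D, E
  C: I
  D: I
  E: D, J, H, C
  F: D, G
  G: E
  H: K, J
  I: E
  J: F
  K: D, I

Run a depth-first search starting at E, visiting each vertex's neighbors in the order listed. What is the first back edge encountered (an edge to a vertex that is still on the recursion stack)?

I->E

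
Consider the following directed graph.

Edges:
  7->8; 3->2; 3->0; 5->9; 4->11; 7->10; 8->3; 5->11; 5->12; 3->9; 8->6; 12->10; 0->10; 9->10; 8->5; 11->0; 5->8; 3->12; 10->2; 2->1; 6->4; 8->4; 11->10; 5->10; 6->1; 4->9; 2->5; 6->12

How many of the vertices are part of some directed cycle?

11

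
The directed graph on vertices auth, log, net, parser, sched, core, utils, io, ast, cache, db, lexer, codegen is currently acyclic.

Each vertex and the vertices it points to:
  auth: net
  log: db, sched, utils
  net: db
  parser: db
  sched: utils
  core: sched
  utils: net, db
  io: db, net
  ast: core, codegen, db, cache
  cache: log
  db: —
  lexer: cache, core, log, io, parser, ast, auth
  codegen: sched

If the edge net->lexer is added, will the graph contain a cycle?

Yes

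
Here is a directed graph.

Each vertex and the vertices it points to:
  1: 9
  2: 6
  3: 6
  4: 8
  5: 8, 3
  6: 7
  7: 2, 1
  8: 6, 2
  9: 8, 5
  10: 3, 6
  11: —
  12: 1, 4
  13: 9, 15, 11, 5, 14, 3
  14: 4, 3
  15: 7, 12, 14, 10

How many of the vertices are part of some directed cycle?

8

A vertex is on a directed cycle iff it belongs to a strongly connected component of size ≥ 2 (or has a self-loop).
The vertices on cycles are {1, 2, 3, 5, 6, 7, 8, 9} — 8 in total.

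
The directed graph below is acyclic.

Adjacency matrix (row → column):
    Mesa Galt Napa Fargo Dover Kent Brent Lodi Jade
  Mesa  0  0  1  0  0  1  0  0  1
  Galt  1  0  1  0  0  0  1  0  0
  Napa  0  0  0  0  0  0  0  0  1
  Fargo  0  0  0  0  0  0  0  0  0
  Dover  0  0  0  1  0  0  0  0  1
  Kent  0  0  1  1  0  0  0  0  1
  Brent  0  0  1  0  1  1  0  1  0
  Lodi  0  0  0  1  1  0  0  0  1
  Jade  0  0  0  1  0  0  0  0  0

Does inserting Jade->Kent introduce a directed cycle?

Yes

Adding Jade→Kent creates a cycle iff Kent can already reach Jade.
Path from Kent: Kent → Jade.
So Kent → … → Jade → Kent is a cycle.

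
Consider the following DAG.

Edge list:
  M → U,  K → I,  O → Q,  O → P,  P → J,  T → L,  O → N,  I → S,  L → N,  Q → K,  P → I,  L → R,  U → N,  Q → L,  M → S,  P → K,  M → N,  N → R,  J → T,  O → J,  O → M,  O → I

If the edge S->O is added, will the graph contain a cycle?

Adding S→O creates a cycle iff O can already reach S.
Path from O: O → M → S.
So O → … → S → O is a cycle.

Yes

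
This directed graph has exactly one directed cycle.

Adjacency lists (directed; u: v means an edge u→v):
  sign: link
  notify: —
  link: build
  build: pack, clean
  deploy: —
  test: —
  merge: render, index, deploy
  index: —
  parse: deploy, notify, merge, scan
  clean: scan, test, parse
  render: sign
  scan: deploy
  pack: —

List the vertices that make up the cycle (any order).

DFS with gray/black marking from render:
render gray
  sign gray
    link gray
      build gray
        pack gray
        pack black
        clean gray
          scan gray
            deploy gray
            deploy black
          scan black
          test gray
          test black
          parse gray
            parse→deploy: deploy black — skip
            notify gray
            notify black
            merge gray
              merge→render: render is gray → back edge
Back edge closes the cycle render → sign → link → build → clean → parse → merge → render; its vertices are {link, sign, build, clean, merge, parse, render}.

link, sign, build, clean, merge, parse, render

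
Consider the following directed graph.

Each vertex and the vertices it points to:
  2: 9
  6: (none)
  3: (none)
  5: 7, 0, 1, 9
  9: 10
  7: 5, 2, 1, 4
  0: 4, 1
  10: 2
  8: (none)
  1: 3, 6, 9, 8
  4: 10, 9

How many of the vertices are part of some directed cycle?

5

A vertex is on a directed cycle iff it belongs to a strongly connected component of size ≥ 2 (or has a self-loop).
The vertices on cycles are {2, 5, 7, 9, 10} — 5 in total.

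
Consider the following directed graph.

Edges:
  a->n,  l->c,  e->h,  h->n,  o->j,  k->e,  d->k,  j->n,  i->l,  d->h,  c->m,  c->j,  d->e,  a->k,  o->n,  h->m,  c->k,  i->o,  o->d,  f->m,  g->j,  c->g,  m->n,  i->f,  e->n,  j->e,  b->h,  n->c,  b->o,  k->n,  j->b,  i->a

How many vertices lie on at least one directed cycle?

11

A vertex is on a directed cycle iff it belongs to a strongly connected component of size ≥ 2 (or has a self-loop).
The vertices on cycles are {b, c, d, e, g, h, j, k, m, n, o} — 11 in total.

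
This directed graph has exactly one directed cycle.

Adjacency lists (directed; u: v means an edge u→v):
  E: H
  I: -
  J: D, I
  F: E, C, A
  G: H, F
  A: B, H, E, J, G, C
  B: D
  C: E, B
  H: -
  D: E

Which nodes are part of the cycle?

A, F, G

DFS with gray/black marking from F:
F gray
  E gray
    H gray
    H black
  E black
  C gray
    C→E: E black — skip
    B gray
      D gray
        D→E: E black — skip
      D black
    B black
  C black
  A gray
    A→B: B black — skip
    A→H: H black — skip
    A→E: E black — skip
    J gray
      J→D: D black — skip
      I gray
      I black
    J black
    G gray
      G→H: H black — skip
      G→F: F is gray → back edge
Back edge closes the cycle F → A → G → F; its vertices are {A, F, G}.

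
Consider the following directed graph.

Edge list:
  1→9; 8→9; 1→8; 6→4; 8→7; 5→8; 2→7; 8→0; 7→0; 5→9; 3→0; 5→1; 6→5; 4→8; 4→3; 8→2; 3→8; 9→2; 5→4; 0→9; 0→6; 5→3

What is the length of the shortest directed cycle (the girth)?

For each vertex v, BFS finds the shortest path from v back to v.
The shortest such closed walk is 6 → 5 → 8 → 0 → 6, length 4.

4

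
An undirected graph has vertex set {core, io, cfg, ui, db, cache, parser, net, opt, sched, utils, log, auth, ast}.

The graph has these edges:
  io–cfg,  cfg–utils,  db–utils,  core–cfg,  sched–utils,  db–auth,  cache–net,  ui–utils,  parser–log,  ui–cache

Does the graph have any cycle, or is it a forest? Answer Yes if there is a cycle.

No

DFS, tracking each vertex's parent; an edge to a visited non-parent vertex closes a cycle.
Start from opt:
visit opt (parent –)
visit core (parent –)
  visit cfg (parent core)
    visit io (parent cfg)
      io–cfg: parent, skip
    cfg–core: parent, skip
    visit utils (parent cfg)
      visit db (parent utils)
        visit auth (parent db)
          auth–db: parent, skip
        db–utils: parent, skip
      visit sched (parent utils)
        sched–utils: parent, skip
      visit ui (parent utils)
        visit cache (parent ui)
          visit net (parent cache)
            net–cache: parent, skip
          cache–ui: parent, skip
        ui–utils: parent, skip
      utils–cfg: parent, skip
visit parser (parent –)
  visit log (parent parser)
    log–parser: parent, skip
visit ast (parent –)
No non-parent visited neighbor found — the graph is a forest.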